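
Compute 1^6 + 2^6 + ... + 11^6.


This power sum has a closed form given by Faulhaber's formula
sum_{k=1}^{m} k^p = (1 / (p + 1)) * sum_{j=0}^{p} C(p + 1, j) B_j m^(p + 1 - j),
but for small m direct computation is fastest:
1 + 64 + 729 + 4096 + 15625 + 46656 + 117649 + 262144 + 531441 + 1000000 + 1771561 = 3749966.

3749966


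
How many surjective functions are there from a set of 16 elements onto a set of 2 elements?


By inclusion-exclusion on which target elements are missed, the number of surjections from an n-set onto a k-set is
surj(n, k) = sum_{j=0}^{k} (-1)^j C(k, j) (k - j)^n.
Equivalently surj(n, k) = k! * S(n, k), where S(n, k) is the Stirling number of the second kind.
For n = 16, k = 2:
S(16, 2) = 32767, so
surj = 2! * 32767 = 2 * 32767 = 65534.

65534


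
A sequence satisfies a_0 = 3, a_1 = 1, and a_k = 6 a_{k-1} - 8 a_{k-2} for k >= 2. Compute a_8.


The characteristic equation is t^2 - 6 t + 8 = 0, with roots r_1 = 4 and r_2 = 2 (so c_1 = r_1 + r_2, c_2 = -r_1 r_2 as required).
One can use the closed form a_n = A r_1^n + B r_2^n, but direct iteration is more reliable:
a_0 = 3, a_1 = 1, a_2 = -18, a_3 = -116, a_4 = -552, a_5 = -2384, a_6 = -9888, a_7 = -40256, a_8 = -162432.
So a_8 = -162432.

-162432


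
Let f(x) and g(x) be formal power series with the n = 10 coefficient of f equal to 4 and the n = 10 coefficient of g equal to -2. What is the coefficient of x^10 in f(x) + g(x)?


Addition of formal power series is termwise.
The coefficient of x^10 in f + g = 4 + -2
= 2

2


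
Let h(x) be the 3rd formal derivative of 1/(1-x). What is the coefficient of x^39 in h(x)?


Differentiating 3 times: d^3/dx^3 [1/(1-x)] = 3!/(1-x)^4.
The expansion 1/(1-x)^4 = sum_{k>=0} C(k+3, 3) x^k, so the coefficient of x^n in 3!/(1-x)^4 is 3! * C(n+3, 3).
For n = 39: 6 * C(42, 3) = 6 * 11480 = 68880

68880


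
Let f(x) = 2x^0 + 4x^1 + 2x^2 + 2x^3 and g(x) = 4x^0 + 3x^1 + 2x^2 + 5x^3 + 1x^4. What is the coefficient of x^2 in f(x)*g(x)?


Cauchy product at x^2:
2*2 + 4*3 + 2*4
= 24

24


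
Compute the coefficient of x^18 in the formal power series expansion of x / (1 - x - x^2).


Let f(x) = sum_{k>=0} a_k x^k. Multiplying f(x) * (1 - x - x^2) = x and matching coefficients gives a_0 = 0, a_1 = 1, and a_k = a_{k-1} + a_{k-2} for k >= 2. These are the Fibonacci numbers F_k.
Iterating from F_0 = 0, F_1 = 1:
F_0=0, F_1=1, F_2=1, F_3=2, F_4=3, F_5=5, F_6=8, F_7=13, F_8=21, F_9=34, ...
F_18 = 2584.

2584


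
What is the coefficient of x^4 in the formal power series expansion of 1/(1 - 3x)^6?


The general identity 1/(1 - c x)^r = sum_{k>=0} c^k C(k + r - 1, r - 1) x^k follows by substituting y = c x into 1/(1 - y)^r = sum_{k>=0} C(k + r - 1, r - 1) y^k.
For c = 3, r = 6, k = 4:
3^4 * C(9, 5) = 81 * 126 = 10206.

10206


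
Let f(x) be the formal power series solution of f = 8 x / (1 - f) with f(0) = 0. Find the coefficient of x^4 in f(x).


Apply Lagrange inversion: f = 8 x * phi(f) with phi(t) = 1/(1 - t), so
[x^n] f = 8^n * (1/n) [t^(n-1)] phi(t)^n = 8^n * (1/n) [t^(n-1)] (1 - t)^(-n) = 8^n * (1/n) C(2n - 2, n - 1) = 8^n * C_{n-1}.
For n = 4: C_3 = C(6, 3) / 4 = 20/4 = 5.
With the 8^4 = 4096 factor, the coefficient is 4096 * 5 = 20480.

20480


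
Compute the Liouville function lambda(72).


The Liouville function is lambda(k) = (-1)^Omega(k), where Omega(k) counts the prime factors of k with multiplicity.
Factoring: 72 = 2 * 2 * 2 * 3 * 3, so Omega(72) = 5.
lambda(72) = (-1)^5 = -1.

-1


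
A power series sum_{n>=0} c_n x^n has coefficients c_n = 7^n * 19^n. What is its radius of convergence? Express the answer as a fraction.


By the root test (Cauchy-Hadamard), the radius is R = 1 / limsup_n |c_n|^(1/n).
Here |c_n|^(1/n) = (7^n * 19^n)^(1/n) = 7 * 19 = 133 for all n.
So R = 1/133 = 1/133.

1/133


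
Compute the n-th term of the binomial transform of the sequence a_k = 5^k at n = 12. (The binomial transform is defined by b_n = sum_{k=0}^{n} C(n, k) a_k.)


With a_k = 5^k, b_n = sum_{k=0}^{n} C(n, k) 5^k = (1 + 5)^n by the binomial theorem.
For n = 12: (1 + 5)^12 = 6^12 = 2176782336.

2176782336


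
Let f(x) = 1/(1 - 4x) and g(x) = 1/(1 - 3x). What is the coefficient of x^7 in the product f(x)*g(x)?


The coefficient of x^n in f*g is the Cauchy product: sum_{k=0}^{n} a^k * b^(n-k).
With a=4, b=3, n=7:
sum_{k=0}^{7} 4^k * 3^(7-k)
= 58975

58975


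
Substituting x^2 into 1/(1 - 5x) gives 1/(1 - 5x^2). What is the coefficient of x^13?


Since 1/(1 - 5x^2) only has even powers of x,
the coefficient of x^13 (odd) is 0.

0


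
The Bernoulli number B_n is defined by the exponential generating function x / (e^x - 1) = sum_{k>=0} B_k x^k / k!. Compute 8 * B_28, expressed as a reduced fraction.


Bernoulli numbers can also be computed recursively via B_0 = 1 and sum_{j=0}^{m} C(m+1, j) B_j = 0 for m >= 1. Odd-index Bernoulli numbers vanish for k >= 3.
Computing B_28 = -23749461029/870, so 8 * B_28 = 8 * -23749461029/870 = -94997844116/435.

-94997844116/435


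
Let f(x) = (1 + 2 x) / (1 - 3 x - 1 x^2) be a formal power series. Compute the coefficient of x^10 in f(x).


Write f(x) = sum_{k>=0} a_k x^k. Multiplying both sides by 1 - 3 x - 1 x^2 gives
(1 - 3 x - 1 x^2) sum_{k>=0} a_k x^k = 1 + 2 x.
Matching coefficients:
 x^0: a_0 = 1
 x^1: a_1 - 3 a_0 = 2  =>  a_1 = 3*1 + 2 = 5
 x^k (k >= 2): a_k = 3 a_{k-1} + 1 a_{k-2}.
Iterating: a_2 = 16, a_3 = 53, a_4 = 175, a_5 = 578, a_6 = 1909, a_7 = 6305, a_8 = 20824, a_9 = 68777, a_10 = 227155.
So the coefficient of x^10 is 227155.

227155


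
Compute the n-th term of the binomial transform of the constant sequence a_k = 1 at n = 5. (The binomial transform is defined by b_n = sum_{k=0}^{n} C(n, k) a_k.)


With a_k = 1 for all k, b_n = sum_{k=0}^{n} C(n, k) = 2^n by the binomial theorem.
For n = 5: 2^5 = 32.

32


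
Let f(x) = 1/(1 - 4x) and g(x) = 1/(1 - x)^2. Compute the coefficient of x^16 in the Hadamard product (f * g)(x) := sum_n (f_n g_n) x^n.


f has coefficients f_k = 4^k. For g = 1/(1 - x)^2 the coefficient is g_k = C(k + 1, 1) = k + 1. The Hadamard coefficient is (f * g)_k = 4^k * (k + 1).
For k = 16: 4^16 * 17 = 4294967296 * 17 = 73014444032.

73014444032


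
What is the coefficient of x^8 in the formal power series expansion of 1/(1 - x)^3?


The expansion 1/(1 - x)^r = sum_{k>=0} C(k + r - 1, r - 1) x^k follows from the multiset / negative-binomial theorem (or from repeated differentiation of the geometric series).
For r = 3 and k = 8:
C(10, 2) = 3628800 / (2 * 40320) = 45.

45


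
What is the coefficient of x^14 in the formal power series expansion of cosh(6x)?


The Maclaurin series is cosh(t) = sum_{m>=0} t^(2m) / (2m)!, so substituting t = 6x, only even powers of x are nonzero, with coefficient of x^(2m) equal to 6^(2m) / (2m)!.
For x^14 the coefficient is 6^14/14! = 78364164096/87178291200 = 157464/175175.

157464/175175


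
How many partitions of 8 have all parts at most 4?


Using the generating function (1-x)^(-1)(1-x^2)^(-1)...(1-x^4)^(-1),
the coefficient of x^8 counts these restricted partitions.
Result = 15

15


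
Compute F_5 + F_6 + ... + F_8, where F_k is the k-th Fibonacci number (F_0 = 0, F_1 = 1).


Use the identity sum_{k=0}^{N} F_k = F_{N+2} - 1 (which follows from F_{k+2} - F_{k+1} = F_k). Then
sum_{k=5}^{8} F_k = (F_{10} - 1) - (F_{6} - 1) = F_{10} - F_{6}.
Computing: F_{10} = 55, F_{6} = 8, so
Sum = 55 - 8 = 47.

47


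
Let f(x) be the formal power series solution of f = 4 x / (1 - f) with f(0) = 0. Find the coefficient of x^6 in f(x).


Apply Lagrange inversion: f = 4 x * phi(f) with phi(t) = 1/(1 - t), so
[x^n] f = 4^n * (1/n) [t^(n-1)] phi(t)^n = 4^n * (1/n) [t^(n-1)] (1 - t)^(-n) = 4^n * (1/n) C(2n - 2, n - 1) = 4^n * C_{n-1}.
For n = 6: C_5 = C(10, 5) / 6 = 252/6 = 42.
With the 4^6 = 4096 factor, the coefficient is 4096 * 42 = 172032.

172032


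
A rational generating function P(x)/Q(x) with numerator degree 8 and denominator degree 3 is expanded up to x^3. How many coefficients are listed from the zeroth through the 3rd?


Expanding up to x^3 gives the coefficients for x^0, x^1, ..., x^3.
That is 3 + 1 = 4 coefficients in total.

4


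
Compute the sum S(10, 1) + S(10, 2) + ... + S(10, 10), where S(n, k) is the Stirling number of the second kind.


By definition, S(n, k) counts partitions of an n-set into exactly k nonempty blocks.
Computing row n = 10 for k = 1..10:
S(10, k): 1, 511, 9330, 34105, 42525, 22827, 5880, 750, 45, 1
Sum = 115975. (This equals Bell_10 since the sum runs over all k.)

115975


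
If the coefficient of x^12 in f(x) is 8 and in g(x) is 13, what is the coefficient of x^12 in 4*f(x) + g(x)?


Scalar multiplication scales coefficients: 4 * 8 = 32.
Then add the g coefficient: 32 + 13
= 45

45


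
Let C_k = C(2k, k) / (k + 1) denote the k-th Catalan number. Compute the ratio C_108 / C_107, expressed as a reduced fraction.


Using C_k = (2k)! / (k! (k+1)!), the ratio C_{k+1}/C_k simplifies to
C_{k+1}/C_k = [(2k+2)! / ((k+1)! (k+2)!)] * [k! (k+1)! / (2k)!]
 = (2k+2)(2k+1) / ((k+1)(k+2)) = 2(2k+1) / (k+2).
For k = 107: 2(2*107 + 1) / (107 + 2) = 430/109 = 430/109.

430/109


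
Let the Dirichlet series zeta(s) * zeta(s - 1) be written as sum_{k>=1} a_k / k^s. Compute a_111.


Convolution gives a_k = sum_{d | k} d * 1 = sum_{d | k} d = sigma(k), the sum of positive divisors of k.
For k = 111, the divisors are 1, 3, 37, 111, so
sigma(111) = 1 + 3 + 37 + 111 = 152.

152


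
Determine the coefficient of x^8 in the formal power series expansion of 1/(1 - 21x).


The geometric series identity gives 1/(1 - c x) = sum_{k>=0} c^k x^k, so the coefficient of x^k is c^k.
Here c = 21 and k = 8.
Computing: 21^8 = 37822859361

37822859361


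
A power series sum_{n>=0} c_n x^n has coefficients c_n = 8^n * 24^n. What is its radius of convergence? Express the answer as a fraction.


By the root test (Cauchy-Hadamard), the radius is R = 1 / limsup_n |c_n|^(1/n).
Here |c_n|^(1/n) = (8^n * 24^n)^(1/n) = 8 * 24 = 192 for all n.
So R = 1/192 = 1/192.

1/192


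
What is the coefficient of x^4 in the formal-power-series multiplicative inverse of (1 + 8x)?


The inverse is 1/(1 + 8x). Apply the geometric identity 1/(1 - y) = sum_{k>=0} y^k with y = -8x:
1/(1 + 8x) = sum_{k>=0} (-8)^k x^k.
So the coefficient of x^4 is (-8)^4 = 4096.

4096


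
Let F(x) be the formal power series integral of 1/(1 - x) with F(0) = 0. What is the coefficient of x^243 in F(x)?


1/(1 - x) = sum_{k>=0} x^k. Integrating termwise and using F(0) = 0 gives
F(x) = sum_{k>=0} x^(k+1) / (k+1) = sum_{m>=1} x^m / m = -ln(1 - x).
So the coefficient of x^243 is 1/243 = 1/243.

1/243


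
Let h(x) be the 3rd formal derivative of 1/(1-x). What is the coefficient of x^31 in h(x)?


Differentiating 3 times: d^3/dx^3 [1/(1-x)] = 3!/(1-x)^4.
The expansion 1/(1-x)^4 = sum_{k>=0} C(k+3, 3) x^k, so the coefficient of x^n in 3!/(1-x)^4 is 3! * C(n+3, 3).
For n = 31: 6 * C(34, 3) = 6 * 5984 = 35904

35904


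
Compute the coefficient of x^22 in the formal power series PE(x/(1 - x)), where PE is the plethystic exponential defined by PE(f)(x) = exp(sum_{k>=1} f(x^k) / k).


For f(x) = x/(1 - x) we have
sum_{k>=1} f(x^k) / k = sum_{k>=1} (1/k) * x^k / (1 - x^k) = sum_{k, m >= 1} x^(k m) / k,
which after exponentiating simplifies to
PE(x/(1 - x)) = prod_{k>=1} 1 / (1 - x^k).
This is the generating function for the partition function p(n), so the coefficient of x^22 is p(22).
Computing p(22) by dynamic programming over parts 1, 2, ..., 22: p(22) = 1002.

1002


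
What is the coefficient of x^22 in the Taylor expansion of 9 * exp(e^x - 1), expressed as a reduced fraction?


exp(e^x - 1) = sum_{k>=0} Bell_k x^k / k!, where Bell_k is the k-th Bell number.
So the coefficient of x^22 is 9 * Bell_22 / 22!.
Computing: Bell_22 = 4506715738447323 and 22! = 1124000727777607680000, giving
9 * 4506715738447323/1124000727777607680000 = 88366975263673/2448803328491520000.

88366975263673/2448803328491520000


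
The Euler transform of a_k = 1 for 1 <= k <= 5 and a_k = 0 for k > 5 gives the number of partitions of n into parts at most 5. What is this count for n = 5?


Partitions of 5 into parts at most 5:
Using generating function (1-x)^(-1)(1-x^2)^(-1)...(1-x^5)^(-1),
the coefficient of x^5 = 7

7


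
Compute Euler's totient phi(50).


phi(n) counts integers in [1, n] coprime to n. Using the multiplicative formula phi(n) = n * prod_{p | n} (1 - 1/p):
50 = 2 * 5^2, so
phi(50) = 50 * (1 - 1/2) * (1 - 1/5) = 20.

20


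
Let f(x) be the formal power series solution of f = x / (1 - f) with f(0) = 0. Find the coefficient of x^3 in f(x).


Apply Lagrange inversion: f = x * phi(f) with phi(t) = 1/(1 - t), so
[x^n] f = (1/n) [t^(n-1)] phi(t)^n = (1/n) [t^(n-1)] (1 - t)^(-n) = (1/n) C(2n - 2, n - 1) = C_{n-1}.
For n = 3: C_2 = C(4, 2) / 3 = 6/3 = 2 = 2.

2


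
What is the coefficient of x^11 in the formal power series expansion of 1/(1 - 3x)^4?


The general identity 1/(1 - c x)^r = sum_{k>=0} c^k C(k + r - 1, r - 1) x^k follows by substituting y = c x into 1/(1 - y)^r = sum_{k>=0} C(k + r - 1, r - 1) y^k.
For c = 3, r = 4, k = 11:
3^11 * C(14, 3) = 177147 * 364 = 64481508.

64481508


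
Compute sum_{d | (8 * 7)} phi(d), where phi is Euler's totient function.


First, 8 * 7 = 56. One classical identity is sum_{d | n} phi(d) = n (each k in [1, n] has a unique gcd with n, and among the k's with gcd(k, n) = n/d there are phi(d) of them). So the sum equals 56. We also verify directly:
Divisors of 56: 1, 2, 4, 7, 8, 14, 28, 56.
phi values: 1, 1, 2, 6, 4, 6, 12, 24.
Sum = 56.

56


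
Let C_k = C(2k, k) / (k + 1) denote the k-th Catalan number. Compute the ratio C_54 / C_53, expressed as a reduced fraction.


Using C_k = (2k)! / (k! (k+1)!), the ratio C_{k+1}/C_k simplifies to
C_{k+1}/C_k = [(2k+2)! / ((k+1)! (k+2)!)] * [k! (k+1)! / (2k)!]
 = (2k+2)(2k+1) / ((k+1)(k+2)) = 2(2k+1) / (k+2).
For k = 53: 2(2*53 + 1) / (53 + 2) = 214/55 = 214/55.

214/55


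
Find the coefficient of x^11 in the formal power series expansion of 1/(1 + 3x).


Write 1/(1 + c x) = 1/(1 - (-c) x) and apply the geometric-series identity
1/(1 - y) = sum_{k>=0} y^k to get 1/(1 + c x) = sum_{k>=0} (-c)^k x^k.
So the coefficient of x^k is (-c)^k = (-1)^k * c^k.
Here c = 3 and k = 11:
(-3)^11 = -1 * 177147 = -177147

-177147


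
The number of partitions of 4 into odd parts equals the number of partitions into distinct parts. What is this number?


Computing partitions of 4 into odd parts (1, 3, 5, ...):
Using the generating function prod_{k>=0} 1/(1-x^(2k+1)),
the count is 2

2


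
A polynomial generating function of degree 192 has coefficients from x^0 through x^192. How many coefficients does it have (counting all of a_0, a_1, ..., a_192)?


A polynomial of degree 192 takes the form a_0 + a_1 x + ... + a_192 x^192.
The number of coefficients is 192 + 1 = 193.

193


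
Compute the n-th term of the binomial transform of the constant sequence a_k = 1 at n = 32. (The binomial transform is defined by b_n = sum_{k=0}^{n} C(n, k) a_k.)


With a_k = 1 for all k, b_n = sum_{k=0}^{n} C(n, k) = 2^n by the binomial theorem.
For n = 32: 2^32 = 4294967296.

4294967296


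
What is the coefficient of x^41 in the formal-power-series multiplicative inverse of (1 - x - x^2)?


Let the inverse be f(x) = sum_{k>=0} a_k x^k. From f(x) * (1 - x - x^2) = 1 and matching coefficients:
 x^0: a_0 = 1.
 x^1: a_1 - a_0 = 0, so a_1 = 1.
 x^k (k >= 2): a_k - a_{k-1} - a_{k-2} = 0, i.e. a_k = a_{k-1} + a_{k-2}.
This is the Fibonacci-type recurrence shifted so that a_0 = a_1 = 1.
Iterating: a_0=1, a_1=1, a_2=2, a_3=3, a_4=5, a_5=8, a_6=13, a_7=21, a_8=34, a_9=55, ...
a_41 = 267914296.

267914296


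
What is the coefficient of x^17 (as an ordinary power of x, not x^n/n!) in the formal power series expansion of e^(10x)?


The exponential series is e^y = sum_{k>=0} y^k / k!. Substituting y = 10x gives
e^(10x) = sum_{k>=0} 10^k x^k / k!.
So the coefficient of x^n is a^n/n! with a = 10, n = 17:
10^17 / 17! = 100000000000000000/355687428096000 = 24414062500/86837751

24414062500/86837751


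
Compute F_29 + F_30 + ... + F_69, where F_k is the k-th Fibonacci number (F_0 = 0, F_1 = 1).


Use the identity sum_{k=0}^{N} F_k = F_{N+2} - 1 (which follows from F_{k+2} - F_{k+1} = F_k). Then
sum_{k=29}^{69} F_k = (F_{71} - 1) - (F_{30} - 1) = F_{71} - F_{30}.
Computing: F_{71} = 308061521170129, F_{30} = 832040, so
Sum = 308061521170129 - 832040 = 308061520338089.

308061520338089


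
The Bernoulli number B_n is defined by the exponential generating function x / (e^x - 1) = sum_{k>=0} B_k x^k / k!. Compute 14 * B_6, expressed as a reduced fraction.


Bernoulli numbers can also be computed recursively via B_0 = 1 and sum_{j=0}^{m} C(m+1, j) B_j = 0 for m >= 1. Odd-index Bernoulli numbers vanish for k >= 3.
Computing B_6 = 1/42, so 14 * B_6 = 14 * 1/42 = 1/3.

1/3


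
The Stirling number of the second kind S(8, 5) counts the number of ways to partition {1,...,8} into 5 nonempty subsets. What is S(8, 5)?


Using the explicit formula S(n,k) = (1/k!) sum_{j=0}^{k} (-1)^(k-j) C(k,j) j^n:
S(8, 5) = 1050
Equivalently, S(n,k) is n! times the coefficient of x^n in the EGF (e^x - 1)^k / k!.

1050


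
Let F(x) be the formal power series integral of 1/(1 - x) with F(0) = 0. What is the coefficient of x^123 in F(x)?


1/(1 - x) = sum_{k>=0} x^k. Integrating termwise and using F(0) = 0 gives
F(x) = sum_{k>=0} x^(k+1) / (k+1) = sum_{m>=1} x^m / m = -ln(1 - x).
So the coefficient of x^123 is 1/123 = 1/123.

1/123


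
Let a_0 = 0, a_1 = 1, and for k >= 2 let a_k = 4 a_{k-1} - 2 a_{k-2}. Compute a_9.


Iterating the recurrence forward:
a_0 = 0
a_1 = 1
a_2 = 4*1 - 2*0 = 4
a_3 = 4*4 - 2*1 = 14
a_4 = 4*14 - 2*4 = 48
a_5 = 4*48 - 2*14 = 164
a_6 = 4*164 - 2*48 = 560
a_7 = 4*560 - 2*164 = 1912
a_8 = 4*1912 - 2*560 = 6528
a_9 = 4*6528 - 2*1912 = 22288
So a_9 = 22288.

22288


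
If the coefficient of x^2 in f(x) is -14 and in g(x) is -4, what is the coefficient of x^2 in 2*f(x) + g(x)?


Scalar multiplication scales coefficients: 2 * -14 = -28.
Then add the g coefficient: -28 + -4
= -32

-32


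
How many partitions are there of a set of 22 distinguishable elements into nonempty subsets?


Bell_22 can be computed from the Bell triangle or from Dobinski's identity Bell_n = (1/e) * sum_{k>=0} k^n / k!.
Computing Bell_22 = 4506715738447323.

4506715738447323


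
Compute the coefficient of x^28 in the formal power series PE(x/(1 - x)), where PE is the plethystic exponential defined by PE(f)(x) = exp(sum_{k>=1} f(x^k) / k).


For f(x) = x/(1 - x) we have
sum_{k>=1} f(x^k) / k = sum_{k>=1} (1/k) * x^k / (1 - x^k) = sum_{k, m >= 1} x^(k m) / k,
which after exponentiating simplifies to
PE(x/(1 - x)) = prod_{k>=1} 1 / (1 - x^k).
This is the generating function for the partition function p(n), so the coefficient of x^28 is p(28).
Computing p(28) by dynamic programming over parts 1, 2, ..., 28: p(28) = 3718.

3718


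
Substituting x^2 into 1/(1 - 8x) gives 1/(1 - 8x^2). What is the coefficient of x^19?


Since 1/(1 - 8x^2) only has even powers of x,
the coefficient of x^19 (odd) is 0.

0


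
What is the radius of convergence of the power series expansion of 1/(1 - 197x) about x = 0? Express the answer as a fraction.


Expanding 1/(1 - 197x) = sum_{k>=0} 197^k x^k, the series converges when |197x| < 1, i.e., |x| < 1/197.
So the radius of convergence is 1/197 = 1/197.

1/197


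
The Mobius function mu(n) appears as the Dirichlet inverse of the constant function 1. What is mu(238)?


238 = 2 * 7 * 17 (all distinct primes).
mu(238) = (-1)^3 = -1

-1


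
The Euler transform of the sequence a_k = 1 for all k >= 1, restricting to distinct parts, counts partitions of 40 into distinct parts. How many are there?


Partitions of 40 into distinct parts can be computed via generating function.
Product (1+x)(1+x^2)(1+x^3)...
The coefficient of x^40 = 1113

1113


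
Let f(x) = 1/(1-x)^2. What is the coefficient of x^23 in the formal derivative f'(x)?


Differentiate: d/dx [ 1/(1-x)^r ] = r / (1-x)^(r+1).
Here r = 2, so f'(x) = 2 / (1-x)^3.
The expansion of 1/(1-x)^(r+1) has coefficient of x^n equal to C(n+r, r).
So the coefficient of x^23 in f'(x) is
2 * C(25, 2) = 2 * 300 = 600

600


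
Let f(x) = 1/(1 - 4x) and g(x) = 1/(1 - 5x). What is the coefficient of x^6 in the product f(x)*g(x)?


The coefficient of x^n in f*g is the Cauchy product: sum_{k=0}^{n} a^k * b^(n-k).
With a=4, b=5, n=6:
sum_{k=0}^{6} 4^k * 5^(6-k)
= 61741

61741


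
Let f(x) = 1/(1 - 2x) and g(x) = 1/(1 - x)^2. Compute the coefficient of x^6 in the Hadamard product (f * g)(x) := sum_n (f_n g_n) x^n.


f has coefficients f_k = 2^k. For g = 1/(1 - x)^2 the coefficient is g_k = C(k + 1, 1) = k + 1. The Hadamard coefficient is (f * g)_k = 2^k * (k + 1).
For k = 6: 2^6 * 7 = 64 * 7 = 448.

448


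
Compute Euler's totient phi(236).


phi(n) counts integers in [1, n] coprime to n. Using the multiplicative formula phi(n) = n * prod_{p | n} (1 - 1/p):
236 = 2^2 * 59, so
phi(236) = 236 * (1 - 1/2) * (1 - 1/59) = 116.

116


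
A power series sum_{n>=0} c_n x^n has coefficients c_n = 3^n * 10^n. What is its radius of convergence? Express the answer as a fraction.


By the root test (Cauchy-Hadamard), the radius is R = 1 / limsup_n |c_n|^(1/n).
Here |c_n|^(1/n) = (3^n * 10^n)^(1/n) = 3 * 10 = 30 for all n.
So R = 1/30 = 1/30.

1/30


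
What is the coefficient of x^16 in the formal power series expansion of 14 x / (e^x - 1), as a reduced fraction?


The exponential generating function for Bernoulli numbers is
x / (e^x - 1) = sum_{k>=0} B_k x^k / k!.
So the coefficient of x^16 in 14 x / (e^x - 1) is 14 B_16 / 16!.
Computing: B_16 = -3617/510, 16! = 20922789888000, giving
14 * -3617/510 / 20922789888000 = -3617/762187345920000.

-3617/762187345920000


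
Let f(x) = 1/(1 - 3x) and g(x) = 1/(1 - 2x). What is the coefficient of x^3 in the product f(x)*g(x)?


The coefficient of x^n in f*g is the Cauchy product: sum_{k=0}^{n} a^k * b^(n-k).
With a=3, b=2, n=3:
sum_{k=0}^{3} 3^k * 2^(3-k)
= 65

65


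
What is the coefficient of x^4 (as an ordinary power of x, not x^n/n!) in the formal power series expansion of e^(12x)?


The exponential series is e^y = sum_{k>=0} y^k / k!. Substituting y = 12x gives
e^(12x) = sum_{k>=0} 12^k x^k / k!.
So the coefficient of x^n is a^n/n! with a = 12, n = 4:
12^4 / 4! = 20736/24 = 864

864


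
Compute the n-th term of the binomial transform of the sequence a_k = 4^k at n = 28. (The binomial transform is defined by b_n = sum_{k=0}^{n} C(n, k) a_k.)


With a_k = 4^k, b_n = sum_{k=0}^{n} C(n, k) 4^k = (1 + 4)^n by the binomial theorem.
For n = 28: (1 + 4)^28 = 5^28 = 37252902984619140625.

37252902984619140625


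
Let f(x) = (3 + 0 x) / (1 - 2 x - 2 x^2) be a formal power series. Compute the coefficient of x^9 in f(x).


Write f(x) = sum_{k>=0} a_k x^k. Multiplying both sides by 1 - 2 x - 2 x^2 gives
(1 - 2 x - 2 x^2) sum_{k>=0} a_k x^k = 3 + 0 x.
Matching coefficients:
 x^0: a_0 = 3
 x^1: a_1 - 2 a_0 = 0  =>  a_1 = 2*3 + 0 = 6
 x^k (k >= 2): a_k = 2 a_{k-1} + 2 a_{k-2}.
Iterating: a_2 = 18, a_3 = 48, a_4 = 132, a_5 = 360, a_6 = 984, a_7 = 2688, a_8 = 7344, a_9 = 20064.
So the coefficient of x^9 is 20064.

20064


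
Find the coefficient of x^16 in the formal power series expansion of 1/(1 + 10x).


Write 1/(1 + c x) = 1/(1 - (-c) x) and apply the geometric-series identity
1/(1 - y) = sum_{k>=0} y^k to get 1/(1 + c x) = sum_{k>=0} (-c)^k x^k.
So the coefficient of x^k is (-c)^k = (-1)^k * c^k.
Here c = 10 and k = 16:
(-10)^16 = 1 * 10000000000000000 = 10000000000000000

10000000000000000


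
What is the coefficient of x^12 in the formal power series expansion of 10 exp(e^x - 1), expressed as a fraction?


exp(e^x - 1) is the exponential generating function for the Bell numbers Bell_k: exp(e^x - 1) = sum_{k>=0} Bell_k x^k / k!.
So the coefficient of x^12 in 10 exp(e^x - 1) is 10 Bell_12 / 12!.
Computing: Bell_12 = 4213597 and 12! = 479001600, giving
10 * 4213597/479001600 = 4213597/47900160.

4213597/47900160


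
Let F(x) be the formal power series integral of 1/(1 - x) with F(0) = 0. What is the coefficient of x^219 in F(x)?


1/(1 - x) = sum_{k>=0} x^k. Integrating termwise and using F(0) = 0 gives
F(x) = sum_{k>=0} x^(k+1) / (k+1) = sum_{m>=1} x^m / m = -ln(1 - x).
So the coefficient of x^219 is 1/219 = 1/219.

1/219


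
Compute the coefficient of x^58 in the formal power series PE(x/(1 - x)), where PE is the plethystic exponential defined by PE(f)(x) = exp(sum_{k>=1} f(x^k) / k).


For f(x) = x/(1 - x) we have
sum_{k>=1} f(x^k) / k = sum_{k>=1} (1/k) * x^k / (1 - x^k) = sum_{k, m >= 1} x^(k m) / k,
which after exponentiating simplifies to
PE(x/(1 - x)) = prod_{k>=1} 1 / (1 - x^k).
This is the generating function for the partition function p(n), so the coefficient of x^58 is p(58).
Computing p(58) by dynamic programming over parts 1, 2, ..., 58: p(58) = 715220.

715220


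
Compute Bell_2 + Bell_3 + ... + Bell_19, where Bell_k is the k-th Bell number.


Recall Bell_k counts set partitions of a k-set (with Bell_0 = 1 by convention).
Bell_2 through Bell_19: 2, 5, 15, 52, 203, 877, 4140, 21147, 115975, 678570, 4213597, 27644437, 190899322, 1382958545, 10480142147, 82864869804, 682076806159, 5832742205057
Sum = 2 + 5 + 15 + 52 + 203 + 877 + 4140 + 21147 + 115975 + 678570 + 4213597 + 27644437 + 190899322 + 1382958545 + 10480142147 + 82864869804 + 682076806159 + 5832742205057 = 6609770560054.

6609770560054


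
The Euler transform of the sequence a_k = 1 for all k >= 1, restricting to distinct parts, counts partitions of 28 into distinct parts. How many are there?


Partitions of 28 into distinct parts can be computed via generating function.
Product (1+x)(1+x^2)(1+x^3)...
The coefficient of x^28 = 222

222


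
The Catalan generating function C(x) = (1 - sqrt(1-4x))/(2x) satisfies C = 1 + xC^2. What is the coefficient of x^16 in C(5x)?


Substituting x -> 5x scales the n-th coefficient by 5^n, so [x^16] C(5x) = 5^16 * C_16.
C_16 = C(2*16, 16)/(17) = 601080390/17 = 35357670.
So 5^16 * 35357670 = 152587890625 * 35357670 = 5395152282714843750.

5395152282714843750


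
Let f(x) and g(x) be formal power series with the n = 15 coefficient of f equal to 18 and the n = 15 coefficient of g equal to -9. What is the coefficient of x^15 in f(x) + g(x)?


Addition of formal power series is termwise.
The coefficient of x^15 in f + g = 18 + -9
= 9

9


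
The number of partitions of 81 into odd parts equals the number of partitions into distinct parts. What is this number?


Computing partitions of 81 into odd parts (1, 3, 5, ...):
Using the generating function prod_{k>=0} 1/(1-x^(2k+1)),
the count is 84756

84756


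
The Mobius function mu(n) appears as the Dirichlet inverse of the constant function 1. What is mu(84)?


84 has a squared prime factor, so mu(84) = 0.
Factorization reveals a repeated prime.

0


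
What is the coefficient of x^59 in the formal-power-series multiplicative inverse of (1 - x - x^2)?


Let the inverse be f(x) = sum_{k>=0} a_k x^k. From f(x) * (1 - x - x^2) = 1 and matching coefficients:
 x^0: a_0 = 1.
 x^1: a_1 - a_0 = 0, so a_1 = 1.
 x^k (k >= 2): a_k - a_{k-1} - a_{k-2} = 0, i.e. a_k = a_{k-1} + a_{k-2}.
This is the Fibonacci-type recurrence shifted so that a_0 = a_1 = 1.
Iterating: a_0=1, a_1=1, a_2=2, a_3=3, a_4=5, a_5=8, a_6=13, a_7=21, a_8=34, a_9=55, ...
a_59 = 1548008755920.

1548008755920


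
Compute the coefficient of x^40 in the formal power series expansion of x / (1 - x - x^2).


Let f(x) = sum_{k>=0} a_k x^k. Multiplying f(x) * (1 - x - x^2) = x and matching coefficients gives a_0 = 0, a_1 = 1, and a_k = a_{k-1} + a_{k-2} for k >= 2. These are the Fibonacci numbers F_k.
Iterating from F_0 = 0, F_1 = 1:
F_0=0, F_1=1, F_2=1, F_3=2, F_4=3, F_5=5, F_6=8, F_7=13, F_8=21, F_9=34, ...
F_40 = 102334155.

102334155


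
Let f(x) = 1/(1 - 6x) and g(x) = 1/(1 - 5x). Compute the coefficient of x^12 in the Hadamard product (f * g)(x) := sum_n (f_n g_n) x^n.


f has coefficients f_k = 6^k and g has coefficients g_k = 5^k, so the Hadamard product has coefficient (f*g)_k = 6^k * 5^k = 30^k.
For k = 12: 30^12 = 531441000000000000.

531441000000000000


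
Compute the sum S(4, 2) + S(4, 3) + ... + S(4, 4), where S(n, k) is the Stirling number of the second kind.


By definition, S(n, k) counts partitions of an n-set into exactly k nonempty blocks.
Computing row n = 4 for k = 2..4:
S(4, k): 7, 6, 1
Sum = 14.

14


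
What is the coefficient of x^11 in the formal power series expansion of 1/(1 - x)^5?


The expansion 1/(1 - x)^r = sum_{k>=0} C(k + r - 1, r - 1) x^k follows from the multiset / negative-binomial theorem (or from repeated differentiation of the geometric series).
For r = 5 and k = 11:
C(15, 4) = 1307674368000 / (24 * 39916800) = 1365.

1365


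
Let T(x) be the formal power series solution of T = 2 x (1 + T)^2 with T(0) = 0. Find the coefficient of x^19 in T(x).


Apply the Lagrange inversion formula: if T = 2 x * phi(T) with phi(t) = (1 + t)^2, then [x^n] T = 2^n * (1/n) [t^(n-1)] phi(t)^n = 2^n * (1/n) [t^(n-1)] (1 + t)^(2n) = 2^n * (1/n) C(2n, n-1).
Using the identity C(2n, n-1) = C(2n, n) * n / (n+1), the unscaled factor equals C(2n, n) / (n+1) = C_n, the n-th Catalan number.
For n = 19: C_19 = C(38, 19) / 20 = 35345263800/20 = 1767263190.
With the 2^19 = 524288 factor, the coefficient is 524288 * 1767263190 = 926554883358720.

926554883358720


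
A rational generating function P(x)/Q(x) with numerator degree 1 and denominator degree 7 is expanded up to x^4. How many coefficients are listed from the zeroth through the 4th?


Expanding up to x^4 gives the coefficients for x^0, x^1, ..., x^4.
That is 4 + 1 = 5 coefficients in total.

5


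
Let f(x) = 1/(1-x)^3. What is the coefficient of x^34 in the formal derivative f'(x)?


Differentiate: d/dx [ 1/(1-x)^r ] = r / (1-x)^(r+1).
Here r = 3, so f'(x) = 3 / (1-x)^4.
The expansion of 1/(1-x)^(r+1) has coefficient of x^n equal to C(n+r, r).
So the coefficient of x^34 in f'(x) is
3 * C(37, 3) = 3 * 7770 = 23310

23310


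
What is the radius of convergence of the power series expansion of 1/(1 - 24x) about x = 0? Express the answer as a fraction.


Expanding 1/(1 - 24x) = sum_{k>=0} 24^k x^k, the series converges when |24x| < 1, i.e., |x| < 1/24.
So the radius of convergence is 1/24 = 1/24.

1/24


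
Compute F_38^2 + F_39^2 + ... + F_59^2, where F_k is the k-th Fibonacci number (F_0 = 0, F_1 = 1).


There is a standard identity sum_{k=0}^{N} F_k^2 = F_N * F_{N+1} (proved inductively from the telescoping relation F_k^2 = F_k F_{k+1} - F_{k-1} F_k). Then
sum_{k=38}^{59} F_k^2 = F_59 F_60 - F_37 F_38.
Computing: F_59 = 956722026041, F_60 = 1548008755920, F_37 = 24157817, F_38 = 39088169.
Sum = 956722026041 * 1548008755920 - 24157817 * 39088169 = 1481014072348705419345647.

1481014072348705419345647


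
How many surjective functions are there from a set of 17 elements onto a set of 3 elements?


By inclusion-exclusion on which target elements are missed, the number of surjections from an n-set onto a k-set is
surj(n, k) = sum_{j=0}^{k} (-1)^j C(k, j) (k - j)^n.
Equivalently surj(n, k) = k! * S(n, k), where S(n, k) is the Stirling number of the second kind.
For n = 17, k = 3:
S(17, 3) = 21457825, so
surj = 3! * 21457825 = 6 * 21457825 = 128746950.

128746950


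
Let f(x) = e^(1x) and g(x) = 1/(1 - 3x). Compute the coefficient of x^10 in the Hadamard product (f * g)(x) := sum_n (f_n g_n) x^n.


Expanding: f_k = 1^k/k! (from e^(1x)) and g_k = 3^k (from 1/(1 - 3x)). So the Hadamard coefficient (f * g)_k = 1^k 3^k / k! = (3)^k / k!.
For k = 10: 3^10/10! = 59049/3628800 = 729/44800.

729/44800


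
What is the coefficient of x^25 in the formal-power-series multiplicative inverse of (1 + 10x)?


The inverse is 1/(1 + 10x). Apply the geometric identity 1/(1 - y) = sum_{k>=0} y^k with y = -10x:
1/(1 + 10x) = sum_{k>=0} (-10)^k x^k.
So the coefficient of x^25 is (-10)^25 = -10000000000000000000000000.

-10000000000000000000000000


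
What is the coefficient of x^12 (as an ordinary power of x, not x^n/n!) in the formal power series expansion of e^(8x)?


The exponential series is e^y = sum_{k>=0} y^k / k!. Substituting y = 8x gives
e^(8x) = sum_{k>=0} 8^k x^k / k!.
So the coefficient of x^n is a^n/n! with a = 8, n = 12:
8^12 / 12! = 68719476736/479001600 = 67108864/467775

67108864/467775


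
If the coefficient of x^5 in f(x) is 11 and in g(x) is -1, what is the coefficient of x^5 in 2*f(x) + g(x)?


Scalar multiplication scales coefficients: 2 * 11 = 22.
Then add the g coefficient: 22 + -1
= 21

21


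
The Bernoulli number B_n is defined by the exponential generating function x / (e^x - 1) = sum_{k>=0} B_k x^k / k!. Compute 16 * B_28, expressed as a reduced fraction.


Bernoulli numbers can also be computed recursively via B_0 = 1 and sum_{j=0}^{m} C(m+1, j) B_j = 0 for m >= 1. Odd-index Bernoulli numbers vanish for k >= 3.
Computing B_28 = -23749461029/870, so 16 * B_28 = 16 * -23749461029/870 = -189995688232/435.

-189995688232/435


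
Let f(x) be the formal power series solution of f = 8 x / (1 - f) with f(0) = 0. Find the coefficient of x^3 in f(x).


Apply Lagrange inversion: f = 8 x * phi(f) with phi(t) = 1/(1 - t), so
[x^n] f = 8^n * (1/n) [t^(n-1)] phi(t)^n = 8^n * (1/n) [t^(n-1)] (1 - t)^(-n) = 8^n * (1/n) C(2n - 2, n - 1) = 8^n * C_{n-1}.
For n = 3: C_2 = C(4, 2) / 3 = 6/3 = 2.
With the 8^3 = 512 factor, the coefficient is 512 * 2 = 1024.

1024


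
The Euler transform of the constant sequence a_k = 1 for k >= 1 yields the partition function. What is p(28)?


The Euler transform converts the sequence a_k = 1 into the number of integer partitions.
Using the recurrence or dynamic programming:
p(28) = 3718

3718


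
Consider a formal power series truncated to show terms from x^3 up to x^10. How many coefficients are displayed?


From x^3 to x^10 inclusive, the count is 10 - 3 + 1 = 8.

8


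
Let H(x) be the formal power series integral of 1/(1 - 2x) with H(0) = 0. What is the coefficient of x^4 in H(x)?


1/(1 - 2x) = sum_{k>=0} 2^k x^k. Integrating termwise with H(0) = 0:
H(x) = sum_{k>=0} 2^k x^(k+1) / (k+1) = sum_{m>=1} 2^(m-1) x^m / m.
For m = 4: 2^3/4 = 8/4 = 2.

2


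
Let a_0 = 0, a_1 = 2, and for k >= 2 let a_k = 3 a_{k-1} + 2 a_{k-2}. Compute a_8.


Iterating the recurrence forward:
a_0 = 0
a_1 = 2
a_2 = 3*2 + 2*0 = 6
a_3 = 3*6 + 2*2 = 22
a_4 = 3*22 + 2*6 = 78
a_5 = 3*78 + 2*22 = 278
a_6 = 3*278 + 2*78 = 990
a_7 = 3*990 + 2*278 = 3526
a_8 = 3*3526 + 2*990 = 12558
So a_8 = 12558.

12558


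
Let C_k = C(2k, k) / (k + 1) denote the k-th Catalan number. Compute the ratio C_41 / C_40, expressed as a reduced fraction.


Using C_k = (2k)! / (k! (k+1)!), the ratio C_{k+1}/C_k simplifies to
C_{k+1}/C_k = [(2k+2)! / ((k+1)! (k+2)!)] * [k! (k+1)! / (2k)!]
 = (2k+2)(2k+1) / ((k+1)(k+2)) = 2(2k+1) / (k+2).
For k = 40: 2(2*40 + 1) / (40 + 2) = 162/42 = 27/7.

27/7


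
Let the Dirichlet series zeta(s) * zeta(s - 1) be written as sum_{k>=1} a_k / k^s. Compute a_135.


Convolution gives a_k = sum_{d | k} d * 1 = sum_{d | k} d = sigma(k), the sum of positive divisors of k.
For k = 135, the divisors are 1, 3, 5, 9, 15, 27, 45, 135, so
sigma(135) = 1 + 3 + 5 + 9 + 15 + 27 + 45 + 135 = 240.

240


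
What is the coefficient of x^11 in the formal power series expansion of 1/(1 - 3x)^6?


The general identity 1/(1 - c x)^r = sum_{k>=0} c^k C(k + r - 1, r - 1) x^k follows by substituting y = c x into 1/(1 - y)^r = sum_{k>=0} C(k + r - 1, r - 1) y^k.
For c = 3, r = 6, k = 11:
3^11 * C(16, 5) = 177147 * 4368 = 773778096.

773778096


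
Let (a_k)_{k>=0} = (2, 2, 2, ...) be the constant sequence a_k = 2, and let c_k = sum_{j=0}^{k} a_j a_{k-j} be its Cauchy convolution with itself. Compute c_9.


Since a_j = 2 for all j >= 0, the convolution sum becomes
c_k = sum_{j=0}^{k} 2 * 2 = 4 * (k + 1).
Equivalently, the generating function of (a_k) is 2/(1 - x) and its square is 4/(1 - x)^2 = sum_{k>=0} 4(k + 1) x^k.
For k = 9: 4 * 10 = 40.

40


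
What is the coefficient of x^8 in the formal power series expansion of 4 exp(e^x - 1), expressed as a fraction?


exp(e^x - 1) is the exponential generating function for the Bell numbers Bell_k: exp(e^x - 1) = sum_{k>=0} Bell_k x^k / k!.
So the coefficient of x^8 in 4 exp(e^x - 1) is 4 Bell_8 / 8!.
Computing: Bell_8 = 4140 and 8! = 40320, giving
4 * 4140/40320 = 23/56.

23/56


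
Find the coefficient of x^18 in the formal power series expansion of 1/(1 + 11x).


Write 1/(1 + c x) = 1/(1 - (-c) x) and apply the geometric-series identity
1/(1 - y) = sum_{k>=0} y^k to get 1/(1 + c x) = sum_{k>=0} (-c)^k x^k.
So the coefficient of x^k is (-c)^k = (-1)^k * c^k.
Here c = 11 and k = 18:
(-11)^18 = 1 * 5559917313492231481 = 5559917313492231481

5559917313492231481


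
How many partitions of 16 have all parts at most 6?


Using the generating function (1-x)^(-1)(1-x^2)^(-1)...(1-x^6)^(-1),
the coefficient of x^16 counts these restricted partitions.
Result = 136

136


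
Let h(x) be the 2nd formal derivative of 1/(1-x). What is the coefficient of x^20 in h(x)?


Differentiating 2 times: d^2/dx^2 [1/(1-x)] = 2!/(1-x)^3.
The expansion 1/(1-x)^3 = sum_{k>=0} C(k+2, 2) x^k, so the coefficient of x^n in 2!/(1-x)^3 is 2! * C(n+2, 2).
For n = 20: 2 * C(22, 2) = 2 * 231 = 462

462


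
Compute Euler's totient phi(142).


phi(n) counts integers in [1, n] coprime to n. Using the multiplicative formula phi(n) = n * prod_{p | n} (1 - 1/p):
142 = 2 * 71, so
phi(142) = 142 * (1 - 1/2) * (1 - 1/71) = 70.

70


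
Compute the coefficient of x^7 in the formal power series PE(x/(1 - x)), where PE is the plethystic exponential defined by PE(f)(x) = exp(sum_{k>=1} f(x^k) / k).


For f(x) = x/(1 - x) we have
sum_{k>=1} f(x^k) / k = sum_{k>=1} (1/k) * x^k / (1 - x^k) = sum_{k, m >= 1} x^(k m) / k,
which after exponentiating simplifies to
PE(x/(1 - x)) = prod_{k>=1} 1 / (1 - x^k).
This is the generating function for the partition function p(n), so the coefficient of x^7 is p(7).
Computing p(7) by dynamic programming over parts 1, 2, ..., 7: p(7) = 15.

15


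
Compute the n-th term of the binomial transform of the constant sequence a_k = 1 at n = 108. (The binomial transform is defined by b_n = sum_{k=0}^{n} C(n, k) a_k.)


With a_k = 1 for all k, b_n = sum_{k=0}^{n} C(n, k) = 2^n by the binomial theorem.
For n = 108: 2^108 = 324518553658426726783156020576256.

324518553658426726783156020576256


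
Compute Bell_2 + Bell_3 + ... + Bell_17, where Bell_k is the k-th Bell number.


Recall Bell_k counts set partitions of a k-set (with Bell_0 = 1 by convention).
Bell_2 through Bell_17: 2, 5, 15, 52, 203, 877, 4140, 21147, 115975, 678570, 4213597, 27644437, 190899322, 1382958545, 10480142147, 82864869804
Sum = 2 + 5 + 15 + 52 + 203 + 877 + 4140 + 21147 + 115975 + 678570 + 4213597 + 27644437 + 190899322 + 1382958545 + 10480142147 + 82864869804 = 94951548838.

94951548838


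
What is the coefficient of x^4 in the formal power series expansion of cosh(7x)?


The Maclaurin series is cosh(t) = sum_{m>=0} t^(2m) / (2m)!, so substituting t = 7x, only even powers of x are nonzero, with coefficient of x^(2m) equal to 7^(2m) / (2m)!.
For x^4 the coefficient is 7^4/4! = 2401/24 = 2401/24.

2401/24


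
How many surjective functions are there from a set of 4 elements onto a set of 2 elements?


By inclusion-exclusion on which target elements are missed, the number of surjections from an n-set onto a k-set is
surj(n, k) = sum_{j=0}^{k} (-1)^j C(k, j) (k - j)^n.
Equivalently surj(n, k) = k! * S(n, k), where S(n, k) is the Stirling number of the second kind.
For n = 4, k = 2:
S(4, 2) = 7, so
surj = 2! * 7 = 2 * 7 = 14.

14


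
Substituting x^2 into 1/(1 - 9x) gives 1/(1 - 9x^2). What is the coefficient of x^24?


The coefficient of x^(2m) in 1/(1 - 9x^2) is 9^m.
With n = 24 = 2*12, the coefficient is 9^12 = 282429536481.

282429536481
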